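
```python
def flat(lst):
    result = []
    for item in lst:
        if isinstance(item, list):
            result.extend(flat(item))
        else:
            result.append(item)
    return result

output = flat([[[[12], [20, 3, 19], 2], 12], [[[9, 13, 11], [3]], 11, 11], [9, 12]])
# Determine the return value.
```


flat([[[[12], [20, 3, 19], 2], 12], [[[9, 13, 11], [3]], 11, 11], [9, 12]])
Processing each element:
  [[[12], [20, 3, 19], 2], 12] is a list -> flat recursively -> [12, 20, 3, 19, 2, 12]
  [[[9, 13, 11], [3]], 11, 11] is a list -> flat recursively -> [9, 13, 11, 3, 11, 11]
  [9, 12] is a list -> flat recursively -> [9, 12]
= [12, 20, 3, 19, 2, 12, 9, 13, 11, 3, 11, 11, 9, 12]


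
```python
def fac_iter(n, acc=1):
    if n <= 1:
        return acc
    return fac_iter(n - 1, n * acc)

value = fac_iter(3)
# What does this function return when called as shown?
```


fac_iter(3, 1)
= fac_iter(2, 3 * 1) = fac_iter(2, 3)
= fac_iter(1, 2 * 3) = fac_iter(1, 6)
n <= 1, return acc = 6


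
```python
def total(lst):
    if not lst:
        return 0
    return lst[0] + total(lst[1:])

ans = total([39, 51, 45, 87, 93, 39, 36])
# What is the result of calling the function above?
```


total([39, 51, 45, 87, 93, 39, 36])
= 39 + total([51, 45, 87, 93, 39, 36])
= 39 + 51 + total([45, 87, 93, 39, 36])
= 39 + 51 + 45 + total([87, 93, 39, 36])
= 39 + 51 + 45 + 87 + total([93, 39, 36])
= 39 + 51 + 45 + 87 + 93 + total([39, 36])
= 39 + 51 + 45 + 87 + 93 + 39 + total([36])
= 39 + 51 + 45 + 87 + 93 + 39 + 36 + total([])
= 39 + 51 + 45 + 87 + 93 + 39 + 36 + 0
= 390


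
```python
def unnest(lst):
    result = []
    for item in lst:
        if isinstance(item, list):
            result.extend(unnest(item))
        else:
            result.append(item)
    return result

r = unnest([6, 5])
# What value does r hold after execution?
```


unnest([6, 5])
Processing each element:
  6 is not a list -> append 6
  5 is not a list -> append 5
= [6, 5]


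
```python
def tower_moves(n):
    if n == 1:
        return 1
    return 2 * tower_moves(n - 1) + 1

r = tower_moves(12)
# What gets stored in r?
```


tower_moves(12)
= 2 * tower_moves(11) + 1
= 2 * (2 * tower_moves(10) + 1) + 1
= 2 * (2 * (2 * tower_moves(9) + 1) + 1) + 1
= 2 * (2 * (2 * (2 * tower_moves(8) + 1) + 1) + 1) + 1
= 2 * (2 * (2 * (2 * (2 * tower_moves(7) + 1) + 1) + 1) + 1) + 1
= 2 * (2 * (2 * (2 * (2 * (2 * tower_moves(6) + 1) + 1) + 1) + 1) + 1) + 1
= 2 * (2 * (2 * (2 * (2 * (2 * (2 * tower_moves(5) + 1) + 1) + 1) + 1) + 1) + 1) + 1
= 2 * (2 * (2 * (2 * (2 * (2 * (2 * (2 * tower_moves(4) + 1) + 1) + 1) + 1) + 1) + 1) + 1) + 1
= 2 * (2 * (2 * (2 * (2 * (2 * (2 * (2 * (2 * tower_moves(3) + 1) + 1) + 1) + 1) + 1) + 1) + 1) + 1) + 1
= 2 * (2 * (2 * (2 * (2 * (2 * (2 * (2 * (2 * (2 * tower_moves(2) + 1) + 1) + 1) + 1) + 1) + 1) + 1) + 1) + 1) + 1
= 2 * (2 * (2 * (2 * (2 * (2 * (2 * (2 * (2 * (2 * (2 * tower_moves(1) + 1) + 1) + 1) + 1) + 1) + 1) + 1) + 1) + 1) + 1) + 1
Now compute bottom-up:
tower_moves(1) = 1
tower_moves(2) = 2 * 1 + 1 = 3
tower_moves(3) = 2 * 3 + 1 = 7
tower_moves(4) = 2 * 7 + 1 = 15
tower_moves(5) = 2 * 15 + 1 = 31
tower_moves(6) = 2 * 31 + 1 = 63
tower_moves(7) = 2 * 63 + 1 = 127
tower_moves(8) = 2 * 127 + 1 = 255
tower_moves(9) = 2 * 255 + 1 = 511
tower_moves(10) = 2 * 511 + 1 = 1023
tower_moves(11) = 2 * 1023 + 1 = 2047
tower_moves(12) = 2 * 2047 + 1 = 4095
= 4095


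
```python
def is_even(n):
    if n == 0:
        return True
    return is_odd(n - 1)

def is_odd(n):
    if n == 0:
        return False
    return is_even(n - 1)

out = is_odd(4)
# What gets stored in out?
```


is_odd(4)
= is_even(3)
= is_odd(2)
= is_even(1)
= is_odd(0)
n == 0: return False
= False


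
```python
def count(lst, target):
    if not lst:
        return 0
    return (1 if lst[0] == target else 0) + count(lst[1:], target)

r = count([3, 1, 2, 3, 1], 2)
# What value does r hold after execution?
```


count([3, 1, 2, 3, 1], 2)
lst[0]=3 != 2: 0 + count([1, 2, 3, 1], 2)
lst[0]=1 != 2: 0 + count([2, 3, 1], 2)
lst[0]=2 == 2: 1 + count([3, 1], 2)
lst[0]=3 != 2: 0 + count([1], 2)
lst[0]=1 != 2: 0 + count([], 2)
= 1


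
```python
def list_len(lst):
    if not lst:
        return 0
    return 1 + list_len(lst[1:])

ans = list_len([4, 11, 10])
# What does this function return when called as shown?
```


list_len([4, 11, 10])
= 1 + list_len([11, 10])
= 1 + 1 + list_len([10])
= 1 + 1 + 1 + list_len([])
= 1 + 1 + 1 + 0
= 3


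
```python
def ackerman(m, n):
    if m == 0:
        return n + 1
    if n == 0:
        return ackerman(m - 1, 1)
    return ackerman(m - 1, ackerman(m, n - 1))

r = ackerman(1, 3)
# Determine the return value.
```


ackerman(1, 3)
= ackerman(0, ackerman(1, 2))
First compute ackerman(1, 2) = 4
= ackerman(0, 4)
= 5


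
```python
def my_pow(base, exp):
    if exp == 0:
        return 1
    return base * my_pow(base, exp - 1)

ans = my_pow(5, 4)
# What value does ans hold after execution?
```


my_pow(5, 4)
= 5 * my_pow(5, 3)
= 5 * 5 * my_pow(5, 2)
= 5 * 5 * 5 * my_pow(5, 1)
= 5 * 5 * 5 * 5 * my_pow(5, 0)
= 5 * 5 * 5 * 5 * 1
= 625


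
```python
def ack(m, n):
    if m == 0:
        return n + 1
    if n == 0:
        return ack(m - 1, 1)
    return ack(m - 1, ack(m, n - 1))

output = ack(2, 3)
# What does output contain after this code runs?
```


ack(2, 3)
= ack(1, ack(2, 2))
First compute ack(2, 2) = 7
= ack(1, 7)
= 9


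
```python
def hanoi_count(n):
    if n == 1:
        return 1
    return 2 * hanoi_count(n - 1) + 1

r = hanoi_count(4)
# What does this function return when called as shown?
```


hanoi_count(4)
= 2 * hanoi_count(3) + 1
= 2 * (2 * hanoi_count(2) + 1) + 1
= 2 * (2 * (2 * hanoi_count(1) + 1) + 1) + 1
Now compute bottom-up:
hanoi_count(1) = 1
hanoi_count(2) = 2 * 1 + 1 = 3
hanoi_count(3) = 2 * 3 + 1 = 7
hanoi_count(4) = 2 * 7 + 1 = 15
= 15


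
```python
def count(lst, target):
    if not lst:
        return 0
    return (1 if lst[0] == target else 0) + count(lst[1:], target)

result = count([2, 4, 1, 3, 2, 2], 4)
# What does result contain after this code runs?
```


count([2, 4, 1, 3, 2, 2], 4)
lst[0]=2 != 4: 0 + count([4, 1, 3, 2, 2], 4)
lst[0]=4 == 4: 1 + count([1, 3, 2, 2], 4)
lst[0]=1 != 4: 0 + count([3, 2, 2], 4)
lst[0]=3 != 4: 0 + count([2, 2], 4)
lst[0]=2 != 4: 0 + count([2], 4)
lst[0]=2 != 4: 0 + count([], 4)
= 1


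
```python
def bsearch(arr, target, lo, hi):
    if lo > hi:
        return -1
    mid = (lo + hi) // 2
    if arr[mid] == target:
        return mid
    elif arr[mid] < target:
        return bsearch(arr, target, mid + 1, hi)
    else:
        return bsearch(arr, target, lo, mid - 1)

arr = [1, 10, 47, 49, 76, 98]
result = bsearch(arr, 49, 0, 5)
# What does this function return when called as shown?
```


bsearch(arr, 49, 0, 5)
lo=0, hi=5, mid=2, arr[mid]=47
47 < 49, search right half
lo=3, hi=5, mid=4, arr[mid]=76
76 > 49, search left half
lo=3, hi=3, mid=3, arr[mid]=49
arr[3] == 49, found at index 3
= 3


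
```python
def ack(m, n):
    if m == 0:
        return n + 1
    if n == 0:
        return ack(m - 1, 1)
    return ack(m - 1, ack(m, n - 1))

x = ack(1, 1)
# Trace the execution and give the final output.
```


ack(1, 1)
= ack(0, ack(1, 0))
First compute ack(1, 0) = 2
= ack(0, 2)
= 3


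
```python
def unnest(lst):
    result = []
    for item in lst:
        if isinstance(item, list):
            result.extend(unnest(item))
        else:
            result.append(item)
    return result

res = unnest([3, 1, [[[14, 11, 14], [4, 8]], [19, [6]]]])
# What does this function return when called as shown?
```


unnest([3, 1, [[[14, 11, 14], [4, 8]], [19, [6]]]])
Processing each element:
  3 is not a list -> append 3
  1 is not a list -> append 1
  [[[14, 11, 14], [4, 8]], [19, [6]]] is a list -> unnest recursively -> [14, 11, 14, 4, 8, 19, 6]
= [3, 1, 14, 11, 14, 4, 8, 19, 6]


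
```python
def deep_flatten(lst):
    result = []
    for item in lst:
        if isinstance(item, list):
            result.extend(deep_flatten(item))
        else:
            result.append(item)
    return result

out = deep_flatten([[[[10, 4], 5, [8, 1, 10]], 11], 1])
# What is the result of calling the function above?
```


deep_flatten([[[[10, 4], 5, [8, 1, 10]], 11], 1])
Processing each element:
  [[[10, 4], 5, [8, 1, 10]], 11] is a list -> deep_flatten recursively -> [10, 4, 5, 8, 1, 10, 11]
  1 is not a list -> append 1
= [10, 4, 5, 8, 1, 10, 11, 1]


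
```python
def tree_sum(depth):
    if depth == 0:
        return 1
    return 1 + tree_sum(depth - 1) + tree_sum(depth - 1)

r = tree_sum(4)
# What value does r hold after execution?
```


tree_sum(4)
= 1 + tree_sum(3) + tree_sum(3)
= 1 + 2 * tree_sum(3)
tree_sum(k) = 2^(k+1) - 1
tree_sum(0) = 1
tree_sum(1) = 3
tree_sum(2) = 7
tree_sum(3) = 15
tree_sum(4) = 31
tree_sum(4) = 2^5 - 1 = 31


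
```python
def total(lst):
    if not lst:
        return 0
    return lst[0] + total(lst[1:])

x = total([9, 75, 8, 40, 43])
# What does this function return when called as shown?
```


total([9, 75, 8, 40, 43])
= 9 + total([75, 8, 40, 43])
= 9 + 75 + total([8, 40, 43])
= 9 + 75 + 8 + total([40, 43])
= 9 + 75 + 8 + 40 + total([43])
= 9 + 75 + 8 + 40 + 43 + total([])
= 9 + 75 + 8 + 40 + 43 + 0
= 175


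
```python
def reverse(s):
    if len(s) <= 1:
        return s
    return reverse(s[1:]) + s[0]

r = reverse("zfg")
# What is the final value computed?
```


reverse("zfg")
= reverse("fg") + "z"
= reverse("g") + "f" + "z"
= "g" + "f" + "z"
= "gfz"


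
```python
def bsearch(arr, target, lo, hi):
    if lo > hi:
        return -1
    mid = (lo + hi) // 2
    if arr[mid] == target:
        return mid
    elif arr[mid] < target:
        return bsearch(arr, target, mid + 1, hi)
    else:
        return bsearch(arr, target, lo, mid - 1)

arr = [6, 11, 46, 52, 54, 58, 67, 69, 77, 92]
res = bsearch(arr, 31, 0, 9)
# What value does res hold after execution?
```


bsearch(arr, 31, 0, 9)
lo=0, hi=9, mid=4, arr[mid]=54
54 > 31, search left half
lo=0, hi=3, mid=1, arr[mid]=11
11 < 31, search right half
lo=2, hi=3, mid=2, arr[mid]=46
46 > 31, search left half
lo > hi, target not found, return -1
= -1


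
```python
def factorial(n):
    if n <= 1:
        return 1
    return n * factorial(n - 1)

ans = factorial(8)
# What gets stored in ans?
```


factorial(8)
= 8 * factorial(7)
= 8 * 7 * factorial(6)
= 8 * 7 * 6 * factorial(5)
= 8 * 7 * 6 * 5 * factorial(4)
= 8 * 7 * 6 * 5 * 4 * factorial(3)
= 8 * 7 * 6 * 5 * 4 * 3 * factorial(2)
= 8 * 7 * 6 * 5 * 4 * 3 * 2 * factorial(1)
= 8 * 7 * 6 * 5 * 4 * 3 * 2 * 1
= 40320


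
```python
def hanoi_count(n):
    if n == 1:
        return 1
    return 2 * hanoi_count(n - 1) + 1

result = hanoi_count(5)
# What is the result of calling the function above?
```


hanoi_count(5)
= 2 * hanoi_count(4) + 1
= 2 * (2 * hanoi_count(3) + 1) + 1
= 2 * (2 * (2 * hanoi_count(2) + 1) + 1) + 1
= 2 * (2 * (2 * (2 * hanoi_count(1) + 1) + 1) + 1) + 1
Now compute bottom-up:
hanoi_count(1) = 1
hanoi_count(2) = 2 * 1 + 1 = 3
hanoi_count(3) = 2 * 3 + 1 = 7
hanoi_count(4) = 2 * 7 + 1 = 15
hanoi_count(5) = 2 * 15 + 1 = 31
= 31


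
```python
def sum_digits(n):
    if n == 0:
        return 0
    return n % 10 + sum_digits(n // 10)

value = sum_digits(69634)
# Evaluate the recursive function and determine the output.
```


sum_digits(69634)
= 4 + sum_digits(6963)
= 4 + 3 + sum_digits(696)
= 4 + 3 + 6 + sum_digits(69)
= 4 + 3 + 6 + 9 + sum_digits(6)
= 4 + 3 + 6 + 9 + 6 + sum_digits(0)
= 4 + 3 + 6 + 9 + 6 + 0
= 28


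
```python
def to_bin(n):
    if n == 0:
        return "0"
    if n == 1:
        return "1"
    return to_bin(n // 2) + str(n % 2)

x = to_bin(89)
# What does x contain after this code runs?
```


to_bin(89)
= to_bin(44) + "1"
= to_bin(22) + "0" + "1"
= to_bin(11) + "0" + "0" + "1"
= to_bin(5) + "1" + "0" + "0" + "1"
= to_bin(2) + "1" + "1" + "0" + "0" + "1"
= to_bin(1) + "0" + "1" + "1" + "0" + "0" + "1"
= "1" + "0" + "1" + "1" + "0" + "0" + "1"
= "1011001"


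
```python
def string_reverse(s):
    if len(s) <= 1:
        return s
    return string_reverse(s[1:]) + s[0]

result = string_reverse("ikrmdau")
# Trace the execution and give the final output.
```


string_reverse("ikrmdau")
= string_reverse("krmdau") + "i"
= string_reverse("rmdau") + "k" + "i"
= string_reverse("mdau") + "r" + "k" + "i"
= string_reverse("dau") + "m" + "r" + "k" + "i"
= string_reverse("au") + "d" + "m" + "r" + "k" + "i"
= string_reverse("u") + "a" + "d" + "m" + "r" + "k" + "i"
= "u" + "a" + "d" + "m" + "r" + "k" + "i"
= "uadmrki"


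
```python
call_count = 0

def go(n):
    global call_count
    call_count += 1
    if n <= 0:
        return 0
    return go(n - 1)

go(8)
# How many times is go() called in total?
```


go(8) calls go(7) calls ... calls go(0)
Total calls: 8 + 1 (for base case) = 9


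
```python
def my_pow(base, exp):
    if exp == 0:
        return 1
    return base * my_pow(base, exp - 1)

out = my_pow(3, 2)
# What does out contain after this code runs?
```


my_pow(3, 2)
= 3 * my_pow(3, 1)
= 3 * 3 * my_pow(3, 0)
= 3 * 3 * 1
= 9


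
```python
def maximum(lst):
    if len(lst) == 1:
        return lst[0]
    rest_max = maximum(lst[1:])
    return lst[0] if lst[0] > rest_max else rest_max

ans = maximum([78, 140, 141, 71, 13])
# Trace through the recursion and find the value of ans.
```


maximum([78, 140, 141, 71, 13])
= compare 78 with maximum([140, 141, 71, 13])
= compare 140 with maximum([141, 71, 13])
= compare 141 with maximum([71, 13])
= compare 71 with maximum([13])
Base: maximum([13]) = 13
compare 71 with 13: max = 71
compare 141 with 71: max = 141
compare 140 with 141: max = 141
compare 78 with 141: max = 141
= 141


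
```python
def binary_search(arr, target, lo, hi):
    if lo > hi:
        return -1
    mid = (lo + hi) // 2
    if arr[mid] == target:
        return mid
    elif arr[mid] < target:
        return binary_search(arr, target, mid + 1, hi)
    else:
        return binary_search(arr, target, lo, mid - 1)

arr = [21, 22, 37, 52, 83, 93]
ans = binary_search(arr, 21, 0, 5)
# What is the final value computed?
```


binary_search(arr, 21, 0, 5)
lo=0, hi=5, mid=2, arr[mid]=37
37 > 21, search left half
lo=0, hi=1, mid=0, arr[mid]=21
arr[0] == 21, found at index 0
= 0


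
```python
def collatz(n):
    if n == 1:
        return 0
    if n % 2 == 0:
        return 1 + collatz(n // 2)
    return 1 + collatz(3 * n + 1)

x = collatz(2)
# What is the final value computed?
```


collatz(2)
2 is even -> collatz(1)
Reached 1 after 1 steps
= 1


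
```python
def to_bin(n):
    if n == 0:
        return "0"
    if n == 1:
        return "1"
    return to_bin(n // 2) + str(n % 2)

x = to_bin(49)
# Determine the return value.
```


to_bin(49)
= to_bin(24) + "1"
= to_bin(12) + "0" + "1"
= to_bin(6) + "0" + "0" + "1"
= to_bin(3) + "0" + "0" + "0" + "1"
= to_bin(1) + "1" + "0" + "0" + "0" + "1"
= "1" + "1" + "0" + "0" + "0" + "1"
= "110001"


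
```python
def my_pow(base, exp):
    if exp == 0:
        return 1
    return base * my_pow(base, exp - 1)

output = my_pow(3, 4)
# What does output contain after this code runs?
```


my_pow(3, 4)
= 3 * my_pow(3, 3)
= 3 * 3 * my_pow(3, 2)
= 3 * 3 * 3 * my_pow(3, 1)
= 3 * 3 * 3 * 3 * my_pow(3, 0)
= 3 * 3 * 3 * 3 * 1
= 81


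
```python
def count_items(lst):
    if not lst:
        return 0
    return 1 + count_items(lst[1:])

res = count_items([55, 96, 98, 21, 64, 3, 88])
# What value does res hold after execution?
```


count_items([55, 96, 98, 21, 64, 3, 88])
= 1 + count_items([96, 98, 21, 64, 3, 88])
= 1 + 1 + count_items([98, 21, 64, 3, 88])
= 1 + 1 + 1 + count_items([21, 64, 3, 88])
= 1 + 1 + 1 + 1 + count_items([64, 3, 88])
= 1 + 1 + 1 + 1 + 1 + count_items([3, 88])
= 1 + 1 + 1 + 1 + 1 + 1 + count_items([88])
= 1 + 1 + 1 + 1 + 1 + 1 + 1 + count_items([])
= 1 + 1 + 1 + 1 + 1 + 1 + 1 + 0
= 7


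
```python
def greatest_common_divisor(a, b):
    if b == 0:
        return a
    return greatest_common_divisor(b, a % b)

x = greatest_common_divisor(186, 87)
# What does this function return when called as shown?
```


greatest_common_divisor(186, 87)
= greatest_common_divisor(87, 186 % 87) = greatest_common_divisor(87, 12)
= greatest_common_divisor(12, 87 % 12) = greatest_common_divisor(12, 3)
= greatest_common_divisor(3, 12 % 3) = greatest_common_divisor(3, 0)
b == 0, return a = 3


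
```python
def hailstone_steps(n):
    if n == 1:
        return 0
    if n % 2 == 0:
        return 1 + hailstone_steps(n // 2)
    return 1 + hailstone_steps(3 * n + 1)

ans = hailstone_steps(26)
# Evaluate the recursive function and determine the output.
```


hailstone_steps(26)
26 is even -> hailstone_steps(13)
13 is odd -> 3*13+1 = 40 -> hailstone_steps(40)
40 is even -> hailstone_steps(20)
20 is even -> hailstone_steps(10)
10 is even -> hailstone_steps(5)
5 is odd -> 3*5+1 = 16 -> hailstone_steps(16)
16 is even -> hailstone_steps(8)
8 is even -> hailstone_steps(4)
4 is even -> hailstone_steps(2)
2 is even -> hailstone_steps(1)
Reached 1 after 10 steps
= 10


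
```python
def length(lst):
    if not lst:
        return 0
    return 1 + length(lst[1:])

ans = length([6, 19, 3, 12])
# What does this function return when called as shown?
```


length([6, 19, 3, 12])
= 1 + length([19, 3, 12])
= 1 + 1 + length([3, 12])
= 1 + 1 + 1 + length([12])
= 1 + 1 + 1 + 1 + length([])
= 1 + 1 + 1 + 1 + 0
= 4


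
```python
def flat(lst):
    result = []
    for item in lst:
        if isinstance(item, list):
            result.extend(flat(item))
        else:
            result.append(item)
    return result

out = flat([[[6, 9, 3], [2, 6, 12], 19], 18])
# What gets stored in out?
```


flat([[[6, 9, 3], [2, 6, 12], 19], 18])
Processing each element:
  [[6, 9, 3], [2, 6, 12], 19] is a list -> flat recursively -> [6, 9, 3, 2, 6, 12, 19]
  18 is not a list -> append 18
= [6, 9, 3, 2, 6, 12, 19, 18]


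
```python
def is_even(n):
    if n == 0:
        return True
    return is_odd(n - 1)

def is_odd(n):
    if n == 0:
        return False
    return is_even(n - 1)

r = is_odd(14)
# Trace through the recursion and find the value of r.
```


is_odd(14)
= is_even(13)
= is_odd(12)
= is_even(11)
= is_odd(10)
= is_even(9)
= is_odd(8)
= is_even(7)
= is_odd(6)
= is_even(5)
= is_odd(4)
= is_even(3)
= is_odd(2)
= is_even(1)
= is_odd(0)
n == 0: return False
= False


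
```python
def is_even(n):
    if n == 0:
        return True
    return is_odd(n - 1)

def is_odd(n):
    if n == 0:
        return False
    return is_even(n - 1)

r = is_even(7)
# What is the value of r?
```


is_even(7)
= is_odd(6)
= is_even(5)
= is_odd(4)
= is_even(3)
= is_odd(2)
= is_even(1)
= is_odd(0)
n == 0: return False
= False


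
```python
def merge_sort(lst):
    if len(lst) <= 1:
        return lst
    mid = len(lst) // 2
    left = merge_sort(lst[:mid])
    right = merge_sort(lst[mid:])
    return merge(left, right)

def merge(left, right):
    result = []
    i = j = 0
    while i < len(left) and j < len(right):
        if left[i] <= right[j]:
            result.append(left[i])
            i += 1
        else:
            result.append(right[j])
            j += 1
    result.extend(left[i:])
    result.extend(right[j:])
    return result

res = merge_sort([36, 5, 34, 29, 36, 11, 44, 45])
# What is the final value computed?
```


merge_sort([36, 5, 34, 29, 36, 11, 44, 45])
Split into [36, 5, 34, 29] and [36, 11, 44, 45]
Left sorted: [5, 29, 34, 36]
Right sorted: [11, 36, 44, 45]
Merge [5, 29, 34, 36] and [11, 36, 44, 45]
= [5, 11, 29, 34, 36, 36, 44, 45]


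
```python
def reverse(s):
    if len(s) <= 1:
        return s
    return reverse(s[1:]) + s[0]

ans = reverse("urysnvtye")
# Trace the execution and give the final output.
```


reverse("urysnvtye")
= reverse("rysnvtye") + "u"
= reverse("ysnvtye") + "r" + "u"
= reverse("snvtye") + "y" + "r" + "u"
= reverse("nvtye") + "s" + "y" + "r" + "u"
= reverse("vtye") + "n" + "s" + "y" + "r" + "u"
= reverse("tye") + "v" + "n" + "s" + "y" + "r" + "u"
= reverse("ye") + "t" + "v" + "n" + "s" + "y" + "r" + "u"
= reverse("e") + "y" + "t" + "v" + "n" + "s" + "y" + "r" + "u"
= "e" + "y" + "t" + "v" + "n" + "s" + "y" + "r" + "u"
= "eytvnsyru"


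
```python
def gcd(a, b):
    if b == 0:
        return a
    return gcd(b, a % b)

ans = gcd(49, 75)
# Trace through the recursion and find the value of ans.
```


gcd(49, 75)
= gcd(75, 49 % 75) = gcd(75, 49)
= gcd(49, 75 % 49) = gcd(49, 26)
= gcd(26, 49 % 26) = gcd(26, 23)
= gcd(23, 26 % 23) = gcd(23, 3)
= gcd(3, 23 % 3) = gcd(3, 2)
= gcd(2, 3 % 2) = gcd(2, 1)
= gcd(1, 2 % 1) = gcd(1, 0)
b == 0, return a = 1


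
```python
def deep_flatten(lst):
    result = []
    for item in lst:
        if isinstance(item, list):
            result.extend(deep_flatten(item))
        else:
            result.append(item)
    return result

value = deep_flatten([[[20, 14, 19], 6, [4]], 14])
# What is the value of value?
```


deep_flatten([[[20, 14, 19], 6, [4]], 14])
Processing each element:
  [[20, 14, 19], 6, [4]] is a list -> deep_flatten recursively -> [20, 14, 19, 6, 4]
  14 is not a list -> append 14
= [20, 14, 19, 6, 4, 14]


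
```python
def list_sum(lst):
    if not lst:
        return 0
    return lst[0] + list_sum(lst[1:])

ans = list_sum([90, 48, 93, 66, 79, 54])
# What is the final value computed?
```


list_sum([90, 48, 93, 66, 79, 54])
= 90 + list_sum([48, 93, 66, 79, 54])
= 90 + 48 + list_sum([93, 66, 79, 54])
= 90 + 48 + 93 + list_sum([66, 79, 54])
= 90 + 48 + 93 + 66 + list_sum([79, 54])
= 90 + 48 + 93 + 66 + 79 + list_sum([54])
= 90 + 48 + 93 + 66 + 79 + 54 + list_sum([])
= 90 + 48 + 93 + 66 + 79 + 54 + 0
= 430


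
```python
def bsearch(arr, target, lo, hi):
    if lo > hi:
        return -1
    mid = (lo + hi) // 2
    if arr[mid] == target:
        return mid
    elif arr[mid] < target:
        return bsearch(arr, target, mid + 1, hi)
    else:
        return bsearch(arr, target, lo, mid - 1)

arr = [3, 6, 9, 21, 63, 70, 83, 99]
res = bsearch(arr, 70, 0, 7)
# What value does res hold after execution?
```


bsearch(arr, 70, 0, 7)
lo=0, hi=7, mid=3, arr[mid]=21
21 < 70, search right half
lo=4, hi=7, mid=5, arr[mid]=70
arr[5] == 70, found at index 5
= 5


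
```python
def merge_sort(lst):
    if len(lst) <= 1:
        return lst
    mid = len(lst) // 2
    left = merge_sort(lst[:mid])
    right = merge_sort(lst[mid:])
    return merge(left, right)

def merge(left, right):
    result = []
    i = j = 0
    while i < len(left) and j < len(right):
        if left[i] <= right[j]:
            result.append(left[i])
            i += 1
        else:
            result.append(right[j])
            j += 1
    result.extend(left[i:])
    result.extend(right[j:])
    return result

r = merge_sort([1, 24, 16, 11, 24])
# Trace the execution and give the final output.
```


merge_sort([1, 24, 16, 11, 24])
Split into [1, 24] and [16, 11, 24]
Left sorted: [1, 24]
Right sorted: [11, 16, 24]
Merge [1, 24] and [11, 16, 24]
= [1, 11, 16, 24, 24]


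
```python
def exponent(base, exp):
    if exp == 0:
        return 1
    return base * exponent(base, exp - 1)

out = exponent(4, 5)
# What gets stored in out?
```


exponent(4, 5)
= 4 * exponent(4, 4)
= 4 * 4 * exponent(4, 3)
= 4 * 4 * 4 * exponent(4, 2)
= 4 * 4 * 4 * 4 * exponent(4, 1)
= 4 * 4 * 4 * 4 * 4 * exponent(4, 0)
= 4 * 4 * 4 * 4 * 4 * 1
= 1024


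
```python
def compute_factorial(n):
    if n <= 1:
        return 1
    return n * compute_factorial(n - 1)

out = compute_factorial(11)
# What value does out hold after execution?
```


compute_factorial(11)
= 11 * compute_factorial(10)
= 11 * 10 * compute_factorial(9)
= 11 * 10 * 9 * compute_factorial(8)
= 11 * 10 * 9 * 8 * compute_factorial(7)
= 11 * 10 * 9 * 8 * 7 * compute_factorial(6)
= 11 * 10 * 9 * 8 * 7 * 6 * compute_factorial(5)
= 11 * 10 * 9 * 8 * 7 * 6 * 5 * compute_factorial(4)
= 11 * 10 * 9 * 8 * 7 * 6 * 5 * 4 * compute_factorial(3)
= 11 * 10 * 9 * 8 * 7 * 6 * 5 * 4 * 3 * compute_factorial(2)
= 11 * 10 * 9 * 8 * 7 * 6 * 5 * 4 * 3 * 2 * compute_factorial(1)
= 11 * 10 * 9 * 8 * 7 * 6 * 5 * 4 * 3 * 2 * 1
= 39916800


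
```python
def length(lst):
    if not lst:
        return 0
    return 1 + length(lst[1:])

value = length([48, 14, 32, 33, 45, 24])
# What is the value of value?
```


length([48, 14, 32, 33, 45, 24])
= 1 + length([14, 32, 33, 45, 24])
= 1 + 1 + length([32, 33, 45, 24])
= 1 + 1 + 1 + length([33, 45, 24])
= 1 + 1 + 1 + 1 + length([45, 24])
= 1 + 1 + 1 + 1 + 1 + length([24])
= 1 + 1 + 1 + 1 + 1 + 1 + length([])
= 1 + 1 + 1 + 1 + 1 + 1 + 0
= 6


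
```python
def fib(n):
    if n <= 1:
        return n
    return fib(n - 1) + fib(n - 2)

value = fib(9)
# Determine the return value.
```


fib(9)
= fib(8) + fib(7)
= (fib(7) + fib(6)) + fib(7)
Computing bottom-up: fib(0)=0, fib(1)=1, fib(2)=1, fib(3)=2, fib(4)=3, fib(5)=5, fib(6)=8, fib(7)=13, fib(8)=21, fib(9)=34
= 34


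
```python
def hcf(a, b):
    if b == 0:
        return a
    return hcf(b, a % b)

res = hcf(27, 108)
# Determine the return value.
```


hcf(27, 108)
= hcf(108, 27 % 108) = hcf(108, 27)
= hcf(27, 108 % 27) = hcf(27, 0)
b == 0, return a = 27


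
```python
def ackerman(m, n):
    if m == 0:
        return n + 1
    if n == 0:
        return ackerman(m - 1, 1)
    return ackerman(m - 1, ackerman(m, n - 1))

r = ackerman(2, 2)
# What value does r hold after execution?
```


ackerman(2, 2)
= ackerman(1, ackerman(2, 1))
First compute ackerman(2, 1) = 5
= ackerman(1, 5)
= 7


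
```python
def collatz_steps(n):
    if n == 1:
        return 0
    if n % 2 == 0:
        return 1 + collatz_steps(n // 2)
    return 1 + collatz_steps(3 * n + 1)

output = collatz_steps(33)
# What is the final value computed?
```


collatz_steps(33)
33 is odd -> 3*33+1 = 100 -> collatz_steps(100)
100 is even -> collatz_steps(50)
50 is even -> collatz_steps(25)
25 is odd -> 3*25+1 = 76 -> collatz_steps(76)
76 is even -> collatz_steps(38)
38 is even -> collatz_steps(19)
19 is odd -> 3*19+1 = 58 -> collatz_steps(58)
58 is even -> collatz_steps(29)
29 is odd -> 3*29+1 = 88 -> collatz_steps(88)
88 is even -> collatz_steps(44)
44 is even -> collatz_steps(22)
22 is even -> collatz_steps(11)
11 is odd -> 3*11+1 = 34 -> collatz_steps(34)
34 is even -> collatz_steps(17)
17 is odd -> 3*17+1 = 52 -> collatz_steps(52)
52 is even -> collatz_steps(26)
26 is even -> collatz_steps(13)
13 is odd -> 3*13+1 = 40 -> collatz_steps(40)
40 is even -> collatz_steps(20)
20 is even -> collatz_steps(10)
10 is even -> collatz_steps(5)
5 is odd -> 3*5+1 = 16 -> collatz_steps(16)
16 is even -> collatz_steps(8)
8 is even -> collatz_steps(4)
4 is even -> collatz_steps(2)
2 is even -> collatz_steps(1)
Reached 1 after 26 steps
= 26


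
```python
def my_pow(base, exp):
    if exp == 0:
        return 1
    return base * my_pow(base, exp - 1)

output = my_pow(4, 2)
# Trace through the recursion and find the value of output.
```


my_pow(4, 2)
= 4 * my_pow(4, 1)
= 4 * 4 * my_pow(4, 0)
= 4 * 4 * 1
= 16


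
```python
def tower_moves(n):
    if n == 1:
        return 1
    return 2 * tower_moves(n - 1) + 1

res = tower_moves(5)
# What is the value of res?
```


tower_moves(5)
= 2 * tower_moves(4) + 1
= 2 * (2 * tower_moves(3) + 1) + 1
= 2 * (2 * (2 * tower_moves(2) + 1) + 1) + 1
= 2 * (2 * (2 * (2 * tower_moves(1) + 1) + 1) + 1) + 1
Now compute bottom-up:
tower_moves(1) = 1
tower_moves(2) = 2 * 1 + 1 = 3
tower_moves(3) = 2 * 3 + 1 = 7
tower_moves(4) = 2 * 7 + 1 = 15
tower_moves(5) = 2 * 15 + 1 = 31
= 31


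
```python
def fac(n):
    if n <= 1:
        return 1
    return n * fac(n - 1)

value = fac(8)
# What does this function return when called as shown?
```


fac(8)
= 8 * fac(7)
= 8 * 7 * fac(6)
= 8 * 7 * 6 * fac(5)
= 8 * 7 * 6 * 5 * fac(4)
= 8 * 7 * 6 * 5 * 4 * fac(3)
= 8 * 7 * 6 * 5 * 4 * 3 * fac(2)
= 8 * 7 * 6 * 5 * 4 * 3 * 2 * fac(1)
= 8 * 7 * 6 * 5 * 4 * 3 * 2 * 1
= 40320


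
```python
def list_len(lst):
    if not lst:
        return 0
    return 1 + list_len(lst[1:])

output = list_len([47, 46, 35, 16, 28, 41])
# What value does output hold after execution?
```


list_len([47, 46, 35, 16, 28, 41])
= 1 + list_len([46, 35, 16, 28, 41])
= 1 + 1 + list_len([35, 16, 28, 41])
= 1 + 1 + 1 + list_len([16, 28, 41])
= 1 + 1 + 1 + 1 + list_len([28, 41])
= 1 + 1 + 1 + 1 + 1 + list_len([41])
= 1 + 1 + 1 + 1 + 1 + 1 + list_len([])
= 1 + 1 + 1 + 1 + 1 + 1 + 0
= 6


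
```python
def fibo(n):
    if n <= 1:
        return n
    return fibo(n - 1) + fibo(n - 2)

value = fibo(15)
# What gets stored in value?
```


fibo(15)
= fibo(14) + fibo(13)
= (fibo(13) + fibo(12)) + fibo(13)
Computing bottom-up: fibo(0)=0, fibo(1)=1, fibo(2)=1, fibo(3)=2, fibo(4)=3, fibo(5)=5, fibo(6)=8, fibo(7)=13, fibo(8)=21, fibo(9)=34, fibo(10)=55, fibo(11)=89, fibo(12)=144, fibo(13)=233, fibo(14)=377, fibo(15)=610
= 610


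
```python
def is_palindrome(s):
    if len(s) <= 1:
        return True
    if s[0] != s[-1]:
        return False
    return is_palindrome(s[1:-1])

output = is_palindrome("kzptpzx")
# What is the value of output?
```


is_palindrome("kzptpzx")
"kzptpzx": s[0]='k' != s[-1]='x' -> False
= False


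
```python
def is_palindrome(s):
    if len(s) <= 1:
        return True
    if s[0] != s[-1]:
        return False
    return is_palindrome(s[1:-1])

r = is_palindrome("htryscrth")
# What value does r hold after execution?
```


is_palindrome("htryscrth")
"htryscrth": s[0]='h' == s[-1]='h' -> is_palindrome("tryscrt")
"tryscrt": s[0]='t' == s[-1]='t' -> is_palindrome("ryscr")
"ryscr": s[0]='r' == s[-1]='r' -> is_palindrome("ysc")
"ysc": s[0]='y' != s[-1]='c' -> False
= False


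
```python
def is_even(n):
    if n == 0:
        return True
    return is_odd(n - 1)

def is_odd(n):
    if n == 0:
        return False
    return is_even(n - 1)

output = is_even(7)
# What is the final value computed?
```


is_even(7)
= is_odd(6)
= is_even(5)
= is_odd(4)
= is_even(3)
= is_odd(2)
= is_even(1)
= is_odd(0)
n == 0: return False
= False


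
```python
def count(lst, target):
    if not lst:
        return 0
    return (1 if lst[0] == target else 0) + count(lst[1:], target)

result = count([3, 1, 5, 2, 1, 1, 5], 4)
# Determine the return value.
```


count([3, 1, 5, 2, 1, 1, 5], 4)
lst[0]=3 != 4: 0 + count([1, 5, 2, 1, 1, 5], 4)
lst[0]=1 != 4: 0 + count([5, 2, 1, 1, 5], 4)
lst[0]=5 != 4: 0 + count([2, 1, 1, 5], 4)
lst[0]=2 != 4: 0 + count([1, 1, 5], 4)
lst[0]=1 != 4: 0 + count([1, 5], 4)
lst[0]=1 != 4: 0 + count([5], 4)
lst[0]=5 != 4: 0 + count([], 4)
= 0


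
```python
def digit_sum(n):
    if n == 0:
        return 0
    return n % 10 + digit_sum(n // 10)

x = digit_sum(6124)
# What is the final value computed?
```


digit_sum(6124)
= 4 + digit_sum(612)
= 4 + 2 + digit_sum(61)
= 4 + 2 + 1 + digit_sum(6)
= 4 + 2 + 1 + 6 + digit_sum(0)
= 4 + 2 + 1 + 6 + 0
= 13


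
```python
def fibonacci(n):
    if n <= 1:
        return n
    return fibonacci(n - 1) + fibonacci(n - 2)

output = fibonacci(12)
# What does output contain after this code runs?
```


fibonacci(12)
= fibonacci(11) + fibonacci(10)
= (fibonacci(10) + fibonacci(9)) + fibonacci(10)
Computing bottom-up: fibonacci(0)=0, fibonacci(1)=1, fibonacci(2)=1, fibonacci(3)=2, fibonacci(4)=3, fibonacci(5)=5, fibonacci(6)=8, fibonacci(7)=13, fibonacci(8)=21, fibonacci(9)=34, fibonacci(10)=55, fibonacci(11)=89, fibonacci(12)=144
= 144


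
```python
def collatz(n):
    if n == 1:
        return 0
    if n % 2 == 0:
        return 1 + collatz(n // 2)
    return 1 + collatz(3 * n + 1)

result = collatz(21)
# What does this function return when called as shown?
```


collatz(21)
21 is odd -> 3*21+1 = 64 -> collatz(64)
64 is even -> collatz(32)
32 is even -> collatz(16)
16 is even -> collatz(8)
8 is even -> collatz(4)
4 is even -> collatz(2)
2 is even -> collatz(1)
Reached 1 after 7 steps
= 7


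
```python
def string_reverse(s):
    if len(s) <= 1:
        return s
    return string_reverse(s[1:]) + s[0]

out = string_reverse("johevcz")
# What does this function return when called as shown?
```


string_reverse("johevcz")
= string_reverse("ohevcz") + "j"
= string_reverse("hevcz") + "o" + "j"
= string_reverse("evcz") + "h" + "o" + "j"
= string_reverse("vcz") + "e" + "h" + "o" + "j"
= string_reverse("cz") + "v" + "e" + "h" + "o" + "j"
= string_reverse("z") + "c" + "v" + "e" + "h" + "o" + "j"
= "z" + "c" + "v" + "e" + "h" + "o" + "j"
= "zcvehoj"


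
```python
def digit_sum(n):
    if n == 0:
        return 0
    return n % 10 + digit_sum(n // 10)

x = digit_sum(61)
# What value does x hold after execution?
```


digit_sum(61)
= 1 + digit_sum(6)
= 1 + 6 + digit_sum(0)
= 1 + 6 + 0
= 7


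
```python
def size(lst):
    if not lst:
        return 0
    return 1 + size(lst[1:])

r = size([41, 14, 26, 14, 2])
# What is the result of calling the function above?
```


size([41, 14, 26, 14, 2])
= 1 + size([14, 26, 14, 2])
= 1 + 1 + size([26, 14, 2])
= 1 + 1 + 1 + size([14, 2])
= 1 + 1 + 1 + 1 + size([2])
= 1 + 1 + 1 + 1 + 1 + size([])
= 1 + 1 + 1 + 1 + 1 + 0
= 5


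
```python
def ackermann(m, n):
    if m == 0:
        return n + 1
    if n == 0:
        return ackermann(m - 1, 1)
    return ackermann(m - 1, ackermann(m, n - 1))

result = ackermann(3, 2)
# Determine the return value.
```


ackermann(3, 2)
= ackermann(2, ackermann(3, 1))
First compute ackermann(3, 1) = 13
= ackermann(2, 13)
= 29


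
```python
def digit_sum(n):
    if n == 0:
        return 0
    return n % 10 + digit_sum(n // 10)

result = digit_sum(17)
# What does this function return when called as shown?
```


digit_sum(17)
= 7 + digit_sum(1)
= 7 + 1 + digit_sum(0)
= 7 + 1 + 0
= 8


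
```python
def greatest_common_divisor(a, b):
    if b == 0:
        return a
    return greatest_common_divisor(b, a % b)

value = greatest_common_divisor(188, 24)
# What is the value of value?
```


greatest_common_divisor(188, 24)
= greatest_common_divisor(24, 188 % 24) = greatest_common_divisor(24, 20)
= greatest_common_divisor(20, 24 % 20) = greatest_common_divisor(20, 4)
= greatest_common_divisor(4, 20 % 4) = greatest_common_divisor(4, 0)
b == 0, return a = 4


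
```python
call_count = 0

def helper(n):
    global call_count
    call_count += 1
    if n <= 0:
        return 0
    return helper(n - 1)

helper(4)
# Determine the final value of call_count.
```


helper(4) calls helper(3) calls ... calls helper(0)
Total calls: 4 + 1 (for base case) = 5


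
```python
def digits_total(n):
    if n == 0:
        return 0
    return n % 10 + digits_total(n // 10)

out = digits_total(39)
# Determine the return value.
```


digits_total(39)
= 9 + digits_total(3)
= 9 + 3 + digits_total(0)
= 9 + 3 + 0
= 12


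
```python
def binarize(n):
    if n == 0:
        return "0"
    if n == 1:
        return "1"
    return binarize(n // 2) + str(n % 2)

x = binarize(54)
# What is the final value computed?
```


binarize(54)
= binarize(27) + "0"
= binarize(13) + "1" + "0"
= binarize(6) + "1" + "1" + "0"
= binarize(3) + "0" + "1" + "1" + "0"
= binarize(1) + "1" + "0" + "1" + "1" + "0"
= "1" + "1" + "0" + "1" + "1" + "0"
= "110110"


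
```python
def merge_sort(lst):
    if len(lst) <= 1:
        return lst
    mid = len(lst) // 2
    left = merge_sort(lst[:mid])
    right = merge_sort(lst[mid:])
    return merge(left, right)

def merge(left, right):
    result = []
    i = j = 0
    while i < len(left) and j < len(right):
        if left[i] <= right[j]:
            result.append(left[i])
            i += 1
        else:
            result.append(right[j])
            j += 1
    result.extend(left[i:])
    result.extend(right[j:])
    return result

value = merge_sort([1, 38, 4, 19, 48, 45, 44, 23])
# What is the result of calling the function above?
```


merge_sort([1, 38, 4, 19, 48, 45, 44, 23])
Split into [1, 38, 4, 19] and [48, 45, 44, 23]
Left sorted: [1, 4, 19, 38]
Right sorted: [23, 44, 45, 48]
Merge [1, 4, 19, 38] and [23, 44, 45, 48]
= [1, 4, 19, 23, 38, 44, 45, 48]


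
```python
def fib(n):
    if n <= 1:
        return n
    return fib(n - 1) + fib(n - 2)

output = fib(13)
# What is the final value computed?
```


fib(13)
= fib(12) + fib(11)
= (fib(11) + fib(10)) + fib(11)
Computing bottom-up: fib(0)=0, fib(1)=1, fib(2)=1, fib(3)=2, fib(4)=3, fib(5)=5, fib(6)=8, fib(7)=13, fib(8)=21, fib(9)=34, fib(10)=55, fib(11)=89, fib(12)=144, fib(13)=233
= 233


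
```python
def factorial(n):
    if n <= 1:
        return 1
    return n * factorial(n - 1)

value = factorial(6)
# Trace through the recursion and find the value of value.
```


factorial(6)
= 6 * factorial(5)
= 6 * 5 * factorial(4)
= 6 * 5 * 4 * factorial(3)
= 6 * 5 * 4 * 3 * factorial(2)
= 6 * 5 * 4 * 3 * 2 * factorial(1)
= 6 * 5 * 4 * 3 * 2 * 1
= 720


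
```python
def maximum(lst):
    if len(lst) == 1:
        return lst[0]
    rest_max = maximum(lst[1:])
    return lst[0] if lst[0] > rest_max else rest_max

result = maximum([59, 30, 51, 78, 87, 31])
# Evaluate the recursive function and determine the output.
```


maximum([59, 30, 51, 78, 87, 31])
= compare 59 with maximum([30, 51, 78, 87, 31])
= compare 30 with maximum([51, 78, 87, 31])
= compare 51 with maximum([78, 87, 31])
= compare 78 with maximum([87, 31])
= compare 87 with maximum([31])
Base: maximum([31]) = 31
compare 87 with 31: max = 87
compare 78 with 87: max = 87
compare 51 with 87: max = 87
compare 30 with 87: max = 87
compare 59 with 87: max = 87
= 87


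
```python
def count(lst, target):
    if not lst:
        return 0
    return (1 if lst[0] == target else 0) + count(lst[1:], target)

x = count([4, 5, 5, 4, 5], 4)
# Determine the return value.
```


count([4, 5, 5, 4, 5], 4)
lst[0]=4 == 4: 1 + count([5, 5, 4, 5], 4)
lst[0]=5 != 4: 0 + count([5, 4, 5], 4)
lst[0]=5 != 4: 0 + count([4, 5], 4)
lst[0]=4 == 4: 1 + count([5], 4)
lst[0]=5 != 4: 0 + count([], 4)
= 2


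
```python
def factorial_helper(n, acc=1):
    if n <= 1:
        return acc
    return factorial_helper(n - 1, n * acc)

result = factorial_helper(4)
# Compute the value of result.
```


factorial_helper(4, 1)
= factorial_helper(3, 4 * 1) = factorial_helper(3, 4)
= factorial_helper(2, 3 * 4) = factorial_helper(2, 12)
= factorial_helper(1, 2 * 12) = factorial_helper(1, 24)
n <= 1, return acc = 24


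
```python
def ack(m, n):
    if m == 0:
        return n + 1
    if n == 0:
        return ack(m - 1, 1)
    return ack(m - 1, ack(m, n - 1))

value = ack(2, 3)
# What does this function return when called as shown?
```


ack(2, 3)
= ack(1, ack(2, 2))
First compute ack(2, 2) = 7
= ack(1, 7)
= 9


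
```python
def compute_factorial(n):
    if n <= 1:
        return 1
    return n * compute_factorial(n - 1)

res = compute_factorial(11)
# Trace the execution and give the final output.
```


compute_factorial(11)
= 11 * compute_factorial(10)
= 11 * 10 * compute_factorial(9)
= 11 * 10 * 9 * compute_factorial(8)
= 11 * 10 * 9 * 8 * compute_factorial(7)
= 11 * 10 * 9 * 8 * 7 * compute_factorial(6)
= 11 * 10 * 9 * 8 * 7 * 6 * compute_factorial(5)
= 11 * 10 * 9 * 8 * 7 * 6 * 5 * compute_factorial(4)
= 11 * 10 * 9 * 8 * 7 * 6 * 5 * 4 * compute_factorial(3)
= 11 * 10 * 9 * 8 * 7 * 6 * 5 * 4 * 3 * compute_factorial(2)
= 11 * 10 * 9 * 8 * 7 * 6 * 5 * 4 * 3 * 2 * compute_factorial(1)
= 11 * 10 * 9 * 8 * 7 * 6 * 5 * 4 * 3 * 2 * 1
= 39916800


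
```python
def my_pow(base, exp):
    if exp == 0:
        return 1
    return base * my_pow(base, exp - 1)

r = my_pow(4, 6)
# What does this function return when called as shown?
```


my_pow(4, 6)
= 4 * my_pow(4, 5)
= 4 * 4 * my_pow(4, 4)
= 4 * 4 * 4 * my_pow(4, 3)
= 4 * 4 * 4 * 4 * my_pow(4, 2)
= 4 * 4 * 4 * 4 * 4 * my_pow(4, 1)
= 4 * 4 * 4 * 4 * 4 * 4 * my_pow(4, 0)
= 4 * 4 * 4 * 4 * 4 * 4 * 1
= 4096


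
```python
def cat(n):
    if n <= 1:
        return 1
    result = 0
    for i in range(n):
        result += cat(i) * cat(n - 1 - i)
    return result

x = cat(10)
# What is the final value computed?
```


cat(10)
= sum of cat(i) * cat(10-1-i) for i in 0..9
First compute sub-values bottom-up:
  cat(0) = 1, cat(1) = 1
  cat(2) = 1*1 + 1*1 = 2
  cat(3) = 1*2 + 1*1 + 2*1 = 5
  cat(4) = 1*5 + 1*2 + 2*1 + 5*1 = 14
  cat(5) = 1*14 + 1*5 + 2*2 + 5*1 + 14*1 = 42
  cat(6) = 1*42 + 1*14 + 2*5 + 5*2 + 14*1 + 42*1 = 132
  cat(7) = 1*132 + 1*42 + 2*14 + 5*5 + 14*2 + 42*1 + 132*1 = 429
  cat(8) = 1*429 + 1*132 + 2*42 + 5*14 + 14*5 + 42*2 + 132*1 + 429*1 = 1430
  cat(9) = 1*1430 + 1*429 + 2*132 + 5*42 + 14*14 + 42*5 + 132*2 + 429*1 + 1430*1 = 4862
Now cat(10):
  cat(0)*cat(9) = 1*4862 = 4862
  cat(1)*cat(8) = 1*1430 = 1430
  cat(2)*cat(7) = 2*429 = 858
  cat(3)*cat(6) = 5*132 = 660
  cat(4)*cat(5) = 14*42 = 588
  cat(5)*cat(4) = 42*14 = 588
  cat(6)*cat(3) = 132*5 = 660
  cat(7)*cat(2) = 429*2 = 858
  cat(8)*cat(1) = 1430*1 = 1430
  cat(9)*cat(0) = 4862*1 = 4862
= 4862 + 1430 + 858 + 660 + 588 + 588 + 660 + 858 + 1430 + 4862
= 16796
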